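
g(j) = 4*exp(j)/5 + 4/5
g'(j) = 4*exp(j)/5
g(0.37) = 1.96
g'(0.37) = 1.16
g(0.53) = 2.16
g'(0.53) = 1.36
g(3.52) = 27.83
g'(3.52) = 27.03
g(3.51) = 27.56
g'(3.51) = 26.76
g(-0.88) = 1.13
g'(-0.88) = 0.33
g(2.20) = 8.02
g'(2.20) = 7.22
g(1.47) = 4.28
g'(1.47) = 3.48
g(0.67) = 2.36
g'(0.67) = 1.56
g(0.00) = 1.60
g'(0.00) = 0.80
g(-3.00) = 0.84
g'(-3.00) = 0.04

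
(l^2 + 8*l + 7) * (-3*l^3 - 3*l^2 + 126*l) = -3*l^5 - 27*l^4 + 81*l^3 + 987*l^2 + 882*l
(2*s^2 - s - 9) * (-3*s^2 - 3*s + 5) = -6*s^4 - 3*s^3 + 40*s^2 + 22*s - 45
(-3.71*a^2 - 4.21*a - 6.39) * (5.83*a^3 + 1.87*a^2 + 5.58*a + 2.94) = -21.6293*a^5 - 31.482*a^4 - 65.8282*a^3 - 46.3485*a^2 - 48.0336*a - 18.7866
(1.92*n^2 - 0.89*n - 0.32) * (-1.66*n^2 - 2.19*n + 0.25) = -3.1872*n^4 - 2.7274*n^3 + 2.9603*n^2 + 0.4783*n - 0.08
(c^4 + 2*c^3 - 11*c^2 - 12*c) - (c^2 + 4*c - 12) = c^4 + 2*c^3 - 12*c^2 - 16*c + 12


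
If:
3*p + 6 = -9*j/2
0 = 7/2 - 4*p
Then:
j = -23/12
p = 7/8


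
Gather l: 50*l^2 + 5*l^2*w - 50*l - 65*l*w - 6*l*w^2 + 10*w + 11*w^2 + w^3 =l^2*(5*w + 50) + l*(-6*w^2 - 65*w - 50) + w^3 + 11*w^2 + 10*w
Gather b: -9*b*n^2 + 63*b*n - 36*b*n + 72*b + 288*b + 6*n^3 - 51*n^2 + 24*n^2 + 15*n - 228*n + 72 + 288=b*(-9*n^2 + 27*n + 360) + 6*n^3 - 27*n^2 - 213*n + 360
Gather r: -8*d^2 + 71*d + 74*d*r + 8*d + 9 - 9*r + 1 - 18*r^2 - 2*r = -8*d^2 + 79*d - 18*r^2 + r*(74*d - 11) + 10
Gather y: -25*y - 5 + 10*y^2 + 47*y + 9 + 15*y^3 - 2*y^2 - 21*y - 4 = 15*y^3 + 8*y^2 + y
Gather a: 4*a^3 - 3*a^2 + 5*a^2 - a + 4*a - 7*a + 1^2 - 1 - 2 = 4*a^3 + 2*a^2 - 4*a - 2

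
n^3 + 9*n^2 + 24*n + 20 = (n + 2)^2*(n + 5)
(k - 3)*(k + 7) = k^2 + 4*k - 21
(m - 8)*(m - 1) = m^2 - 9*m + 8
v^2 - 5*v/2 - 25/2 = (v - 5)*(v + 5/2)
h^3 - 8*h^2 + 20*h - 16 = (h - 4)*(h - 2)^2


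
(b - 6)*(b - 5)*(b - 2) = b^3 - 13*b^2 + 52*b - 60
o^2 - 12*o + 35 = (o - 7)*(o - 5)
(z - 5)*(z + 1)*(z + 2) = z^3 - 2*z^2 - 13*z - 10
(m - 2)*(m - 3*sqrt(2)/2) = m^2 - 3*sqrt(2)*m/2 - 2*m + 3*sqrt(2)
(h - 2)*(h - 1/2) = h^2 - 5*h/2 + 1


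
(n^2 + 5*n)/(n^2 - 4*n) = (n + 5)/(n - 4)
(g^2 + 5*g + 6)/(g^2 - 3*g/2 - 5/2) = 2*(g^2 + 5*g + 6)/(2*g^2 - 3*g - 5)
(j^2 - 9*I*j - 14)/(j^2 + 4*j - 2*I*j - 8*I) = (j - 7*I)/(j + 4)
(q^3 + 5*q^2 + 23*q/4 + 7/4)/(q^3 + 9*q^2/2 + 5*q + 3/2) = (q + 7/2)/(q + 3)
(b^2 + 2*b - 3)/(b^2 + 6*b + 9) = (b - 1)/(b + 3)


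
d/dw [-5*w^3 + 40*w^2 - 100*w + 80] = -15*w^2 + 80*w - 100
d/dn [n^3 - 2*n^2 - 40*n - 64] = 3*n^2 - 4*n - 40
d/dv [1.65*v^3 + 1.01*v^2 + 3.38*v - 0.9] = 4.95*v^2 + 2.02*v + 3.38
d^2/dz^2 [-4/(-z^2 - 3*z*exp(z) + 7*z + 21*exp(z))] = 4*((-3*z*exp(z) + 15*exp(z) - 2)*(z^2 + 3*z*exp(z) - 7*z - 21*exp(z)) + 2*(3*z*exp(z) + 2*z - 18*exp(z) - 7)^2)/(z^2 + 3*z*exp(z) - 7*z - 21*exp(z))^3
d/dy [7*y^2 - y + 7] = 14*y - 1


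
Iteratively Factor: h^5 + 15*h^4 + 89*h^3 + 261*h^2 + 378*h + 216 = (h + 2)*(h^4 + 13*h^3 + 63*h^2 + 135*h + 108) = (h + 2)*(h + 3)*(h^3 + 10*h^2 + 33*h + 36) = (h + 2)*(h + 3)*(h + 4)*(h^2 + 6*h + 9) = (h + 2)*(h + 3)^2*(h + 4)*(h + 3)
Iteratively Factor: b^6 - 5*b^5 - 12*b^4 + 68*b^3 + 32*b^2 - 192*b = (b - 4)*(b^5 - b^4 - 16*b^3 + 4*b^2 + 48*b) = (b - 4)*(b + 2)*(b^4 - 3*b^3 - 10*b^2 + 24*b) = (b - 4)*(b - 2)*(b + 2)*(b^3 - b^2 - 12*b) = b*(b - 4)*(b - 2)*(b + 2)*(b^2 - b - 12) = b*(b - 4)^2*(b - 2)*(b + 2)*(b + 3)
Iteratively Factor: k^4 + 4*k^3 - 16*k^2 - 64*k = (k - 4)*(k^3 + 8*k^2 + 16*k) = k*(k - 4)*(k^2 + 8*k + 16) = k*(k - 4)*(k + 4)*(k + 4)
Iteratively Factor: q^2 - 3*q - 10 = (q - 5)*(q + 2)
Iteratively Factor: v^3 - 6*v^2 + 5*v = (v)*(v^2 - 6*v + 5) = v*(v - 5)*(v - 1)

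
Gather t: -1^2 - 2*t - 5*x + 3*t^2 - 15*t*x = 3*t^2 + t*(-15*x - 2) - 5*x - 1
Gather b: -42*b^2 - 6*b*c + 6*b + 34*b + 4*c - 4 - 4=-42*b^2 + b*(40 - 6*c) + 4*c - 8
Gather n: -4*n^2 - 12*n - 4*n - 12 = -4*n^2 - 16*n - 12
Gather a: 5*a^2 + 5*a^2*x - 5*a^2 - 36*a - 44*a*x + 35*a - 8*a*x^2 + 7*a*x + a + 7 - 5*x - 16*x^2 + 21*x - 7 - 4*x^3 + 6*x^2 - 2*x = 5*a^2*x + a*(-8*x^2 - 37*x) - 4*x^3 - 10*x^2 + 14*x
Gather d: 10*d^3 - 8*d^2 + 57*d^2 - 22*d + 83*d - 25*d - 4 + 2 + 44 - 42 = 10*d^3 + 49*d^2 + 36*d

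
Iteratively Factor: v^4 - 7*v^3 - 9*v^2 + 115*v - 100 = (v - 5)*(v^3 - 2*v^2 - 19*v + 20) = (v - 5)*(v + 4)*(v^2 - 6*v + 5) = (v - 5)*(v - 1)*(v + 4)*(v - 5)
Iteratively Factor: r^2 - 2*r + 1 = (r - 1)*(r - 1)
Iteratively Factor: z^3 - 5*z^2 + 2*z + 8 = (z - 2)*(z^2 - 3*z - 4) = (z - 4)*(z - 2)*(z + 1)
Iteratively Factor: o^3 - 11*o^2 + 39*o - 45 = (o - 3)*(o^2 - 8*o + 15) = (o - 5)*(o - 3)*(o - 3)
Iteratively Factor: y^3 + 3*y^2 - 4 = (y + 2)*(y^2 + y - 2) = (y - 1)*(y + 2)*(y + 2)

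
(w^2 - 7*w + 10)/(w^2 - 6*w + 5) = (w - 2)/(w - 1)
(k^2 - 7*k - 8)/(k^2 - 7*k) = (k^2 - 7*k - 8)/(k*(k - 7))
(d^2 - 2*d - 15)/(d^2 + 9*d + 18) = (d - 5)/(d + 6)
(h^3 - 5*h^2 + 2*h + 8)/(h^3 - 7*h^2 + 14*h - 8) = (h + 1)/(h - 1)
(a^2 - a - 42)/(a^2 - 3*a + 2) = (a^2 - a - 42)/(a^2 - 3*a + 2)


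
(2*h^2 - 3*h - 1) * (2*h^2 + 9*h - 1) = 4*h^4 + 12*h^3 - 31*h^2 - 6*h + 1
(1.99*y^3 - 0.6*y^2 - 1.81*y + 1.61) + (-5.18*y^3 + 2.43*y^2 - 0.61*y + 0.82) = -3.19*y^3 + 1.83*y^2 - 2.42*y + 2.43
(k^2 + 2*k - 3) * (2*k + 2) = 2*k^3 + 6*k^2 - 2*k - 6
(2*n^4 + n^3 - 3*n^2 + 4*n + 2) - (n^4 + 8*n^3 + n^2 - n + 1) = n^4 - 7*n^3 - 4*n^2 + 5*n + 1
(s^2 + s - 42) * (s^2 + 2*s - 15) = s^4 + 3*s^3 - 55*s^2 - 99*s + 630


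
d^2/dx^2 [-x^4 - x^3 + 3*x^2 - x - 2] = -12*x^2 - 6*x + 6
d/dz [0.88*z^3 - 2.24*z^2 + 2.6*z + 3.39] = 2.64*z^2 - 4.48*z + 2.6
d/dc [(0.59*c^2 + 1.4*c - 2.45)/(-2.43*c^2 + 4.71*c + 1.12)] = (6.1809*c^2 - 10.5854*c + 13.1075)/(5.9049*c^4 - 22.8906*c^3 + 16.7409*c^2 + 10.5504*c + 1.2544)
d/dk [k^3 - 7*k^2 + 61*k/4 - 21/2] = 3*k^2 - 14*k + 61/4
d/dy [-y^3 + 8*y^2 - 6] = y*(16 - 3*y)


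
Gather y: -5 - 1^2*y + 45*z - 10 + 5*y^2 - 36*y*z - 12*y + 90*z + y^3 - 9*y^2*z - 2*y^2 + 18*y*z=y^3 + y^2*(3 - 9*z) + y*(-18*z - 13) + 135*z - 15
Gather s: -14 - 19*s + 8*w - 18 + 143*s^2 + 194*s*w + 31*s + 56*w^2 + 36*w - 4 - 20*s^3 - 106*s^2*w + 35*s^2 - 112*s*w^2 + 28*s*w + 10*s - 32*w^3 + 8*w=-20*s^3 + s^2*(178 - 106*w) + s*(-112*w^2 + 222*w + 22) - 32*w^3 + 56*w^2 + 52*w - 36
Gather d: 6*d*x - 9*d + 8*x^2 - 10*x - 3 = d*(6*x - 9) + 8*x^2 - 10*x - 3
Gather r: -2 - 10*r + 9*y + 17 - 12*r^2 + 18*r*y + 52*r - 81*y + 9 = -12*r^2 + r*(18*y + 42) - 72*y + 24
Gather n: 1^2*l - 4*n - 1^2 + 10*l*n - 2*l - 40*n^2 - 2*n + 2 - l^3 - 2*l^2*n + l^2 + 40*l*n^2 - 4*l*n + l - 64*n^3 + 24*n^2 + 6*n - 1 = -l^3 + l^2 - 64*n^3 + n^2*(40*l - 16) + n*(-2*l^2 + 6*l)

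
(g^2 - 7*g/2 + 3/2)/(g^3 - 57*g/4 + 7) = 2*(g - 3)/(2*g^2 + g - 28)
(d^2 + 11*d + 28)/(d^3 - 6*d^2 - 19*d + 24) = (d^2 + 11*d + 28)/(d^3 - 6*d^2 - 19*d + 24)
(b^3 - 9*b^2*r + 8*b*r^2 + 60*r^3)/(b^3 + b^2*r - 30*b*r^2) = (b^2 - 4*b*r - 12*r^2)/(b*(b + 6*r))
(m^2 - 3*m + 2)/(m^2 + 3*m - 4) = (m - 2)/(m + 4)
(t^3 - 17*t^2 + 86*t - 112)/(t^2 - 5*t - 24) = (t^2 - 9*t + 14)/(t + 3)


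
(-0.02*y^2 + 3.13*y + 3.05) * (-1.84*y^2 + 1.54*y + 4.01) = 0.0368*y^4 - 5.79*y^3 - 0.872*y^2 + 17.2483*y + 12.2305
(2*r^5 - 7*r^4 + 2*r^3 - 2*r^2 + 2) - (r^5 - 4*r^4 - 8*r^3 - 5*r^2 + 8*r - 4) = r^5 - 3*r^4 + 10*r^3 + 3*r^2 - 8*r + 6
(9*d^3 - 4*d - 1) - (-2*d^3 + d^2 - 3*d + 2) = 11*d^3 - d^2 - d - 3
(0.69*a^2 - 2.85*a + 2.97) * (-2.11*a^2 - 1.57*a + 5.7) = -1.4559*a^4 + 4.9302*a^3 + 2.1408*a^2 - 20.9079*a + 16.929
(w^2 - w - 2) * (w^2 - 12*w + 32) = w^4 - 13*w^3 + 42*w^2 - 8*w - 64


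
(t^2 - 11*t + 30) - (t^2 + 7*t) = 30 - 18*t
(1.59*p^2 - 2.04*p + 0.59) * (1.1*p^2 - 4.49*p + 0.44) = 1.749*p^4 - 9.3831*p^3 + 10.5082*p^2 - 3.5467*p + 0.2596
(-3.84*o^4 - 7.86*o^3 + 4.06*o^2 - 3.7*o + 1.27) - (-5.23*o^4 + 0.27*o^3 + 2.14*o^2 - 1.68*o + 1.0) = 1.39*o^4 - 8.13*o^3 + 1.92*o^2 - 2.02*o + 0.27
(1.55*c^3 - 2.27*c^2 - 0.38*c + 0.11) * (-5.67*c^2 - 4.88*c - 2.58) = -8.7885*c^5 + 5.3069*c^4 + 9.2332*c^3 + 7.0873*c^2 + 0.4436*c - 0.2838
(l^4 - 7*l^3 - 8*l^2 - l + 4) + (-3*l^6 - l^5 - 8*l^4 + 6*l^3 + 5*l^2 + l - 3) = -3*l^6 - l^5 - 7*l^4 - l^3 - 3*l^2 + 1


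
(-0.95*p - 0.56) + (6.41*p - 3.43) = 5.46*p - 3.99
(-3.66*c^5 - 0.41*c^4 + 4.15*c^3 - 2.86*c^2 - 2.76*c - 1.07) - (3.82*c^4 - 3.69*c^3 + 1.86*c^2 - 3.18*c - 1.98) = -3.66*c^5 - 4.23*c^4 + 7.84*c^3 - 4.72*c^2 + 0.42*c + 0.91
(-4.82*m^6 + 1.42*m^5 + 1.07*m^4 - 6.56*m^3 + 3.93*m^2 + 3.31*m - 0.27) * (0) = 0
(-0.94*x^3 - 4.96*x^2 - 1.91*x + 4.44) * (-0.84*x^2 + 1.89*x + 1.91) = 0.7896*x^5 + 2.3898*x^4 - 9.5654*x^3 - 16.8131*x^2 + 4.7435*x + 8.4804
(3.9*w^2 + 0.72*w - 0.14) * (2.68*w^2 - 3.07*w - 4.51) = 10.452*w^4 - 10.0434*w^3 - 20.1746*w^2 - 2.8174*w + 0.6314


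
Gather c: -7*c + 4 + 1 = 5 - 7*c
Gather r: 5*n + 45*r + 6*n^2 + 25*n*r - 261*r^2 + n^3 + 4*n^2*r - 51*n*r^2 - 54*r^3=n^3 + 6*n^2 + 5*n - 54*r^3 + r^2*(-51*n - 261) + r*(4*n^2 + 25*n + 45)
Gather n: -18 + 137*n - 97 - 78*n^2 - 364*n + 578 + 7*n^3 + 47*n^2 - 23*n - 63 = 7*n^3 - 31*n^2 - 250*n + 400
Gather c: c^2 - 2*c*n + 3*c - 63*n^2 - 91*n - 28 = c^2 + c*(3 - 2*n) - 63*n^2 - 91*n - 28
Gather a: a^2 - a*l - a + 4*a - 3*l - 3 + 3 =a^2 + a*(3 - l) - 3*l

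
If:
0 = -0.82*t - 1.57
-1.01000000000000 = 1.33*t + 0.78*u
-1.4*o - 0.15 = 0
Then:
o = -0.11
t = -1.91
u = 1.97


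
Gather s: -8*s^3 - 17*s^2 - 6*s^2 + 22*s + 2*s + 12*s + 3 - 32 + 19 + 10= -8*s^3 - 23*s^2 + 36*s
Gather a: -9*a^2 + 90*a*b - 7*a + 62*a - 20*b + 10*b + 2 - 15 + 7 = -9*a^2 + a*(90*b + 55) - 10*b - 6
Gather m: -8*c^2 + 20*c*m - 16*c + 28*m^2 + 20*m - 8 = -8*c^2 - 16*c + 28*m^2 + m*(20*c + 20) - 8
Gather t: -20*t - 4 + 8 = 4 - 20*t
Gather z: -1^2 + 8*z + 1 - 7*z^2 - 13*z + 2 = -7*z^2 - 5*z + 2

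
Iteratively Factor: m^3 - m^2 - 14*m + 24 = (m + 4)*(m^2 - 5*m + 6) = (m - 2)*(m + 4)*(m - 3)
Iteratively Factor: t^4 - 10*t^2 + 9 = (t - 1)*(t^3 + t^2 - 9*t - 9) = (t - 1)*(t + 3)*(t^2 - 2*t - 3) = (t - 3)*(t - 1)*(t + 3)*(t + 1)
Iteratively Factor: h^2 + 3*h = (h)*(h + 3)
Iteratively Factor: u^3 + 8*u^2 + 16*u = (u)*(u^2 + 8*u + 16) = u*(u + 4)*(u + 4)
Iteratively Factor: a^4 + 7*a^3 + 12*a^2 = (a + 3)*(a^3 + 4*a^2) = a*(a + 3)*(a^2 + 4*a) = a^2*(a + 3)*(a + 4)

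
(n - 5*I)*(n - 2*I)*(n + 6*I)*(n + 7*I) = n^4 + 6*I*n^3 + 39*n^2 + 164*I*n + 420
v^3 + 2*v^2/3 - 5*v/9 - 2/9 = (v - 2/3)*(v + 1/3)*(v + 1)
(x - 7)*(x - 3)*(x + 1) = x^3 - 9*x^2 + 11*x + 21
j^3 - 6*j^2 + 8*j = j*(j - 4)*(j - 2)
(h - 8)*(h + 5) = h^2 - 3*h - 40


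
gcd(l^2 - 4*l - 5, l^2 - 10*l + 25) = l - 5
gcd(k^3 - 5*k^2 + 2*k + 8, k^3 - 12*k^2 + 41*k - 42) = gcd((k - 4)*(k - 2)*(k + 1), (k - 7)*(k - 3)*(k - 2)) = k - 2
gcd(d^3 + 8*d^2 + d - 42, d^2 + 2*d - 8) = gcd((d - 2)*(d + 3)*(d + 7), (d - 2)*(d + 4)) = d - 2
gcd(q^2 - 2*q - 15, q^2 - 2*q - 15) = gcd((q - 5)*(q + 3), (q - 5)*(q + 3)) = q^2 - 2*q - 15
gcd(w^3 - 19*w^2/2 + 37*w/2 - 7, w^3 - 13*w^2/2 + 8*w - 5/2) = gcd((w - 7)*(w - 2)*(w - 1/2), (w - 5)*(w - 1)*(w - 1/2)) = w - 1/2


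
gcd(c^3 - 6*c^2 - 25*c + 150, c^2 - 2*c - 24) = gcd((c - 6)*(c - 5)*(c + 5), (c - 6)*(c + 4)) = c - 6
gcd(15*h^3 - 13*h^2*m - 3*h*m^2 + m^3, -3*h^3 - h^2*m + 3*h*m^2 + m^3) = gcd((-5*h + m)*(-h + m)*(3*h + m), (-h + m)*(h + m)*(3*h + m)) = 3*h^2 - 2*h*m - m^2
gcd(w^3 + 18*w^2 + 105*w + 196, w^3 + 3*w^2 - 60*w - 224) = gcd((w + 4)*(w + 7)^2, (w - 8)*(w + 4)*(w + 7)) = w^2 + 11*w + 28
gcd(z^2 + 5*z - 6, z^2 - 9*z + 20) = 1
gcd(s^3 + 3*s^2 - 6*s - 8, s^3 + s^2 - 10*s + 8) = s^2 + 2*s - 8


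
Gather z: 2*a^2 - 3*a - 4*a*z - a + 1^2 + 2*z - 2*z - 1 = 2*a^2 - 4*a*z - 4*a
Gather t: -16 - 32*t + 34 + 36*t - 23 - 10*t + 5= -6*t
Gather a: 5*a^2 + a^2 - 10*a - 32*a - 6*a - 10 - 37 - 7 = 6*a^2 - 48*a - 54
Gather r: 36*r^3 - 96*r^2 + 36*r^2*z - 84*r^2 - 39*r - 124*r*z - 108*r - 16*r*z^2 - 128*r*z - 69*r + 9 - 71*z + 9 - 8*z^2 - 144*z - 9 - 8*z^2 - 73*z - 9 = 36*r^3 + r^2*(36*z - 180) + r*(-16*z^2 - 252*z - 216) - 16*z^2 - 288*z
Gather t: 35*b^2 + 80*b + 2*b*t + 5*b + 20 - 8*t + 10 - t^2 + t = 35*b^2 + 85*b - t^2 + t*(2*b - 7) + 30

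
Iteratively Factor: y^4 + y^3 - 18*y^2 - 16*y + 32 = (y - 4)*(y^3 + 5*y^2 + 2*y - 8) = (y - 4)*(y + 4)*(y^2 + y - 2) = (y - 4)*(y - 1)*(y + 4)*(y + 2)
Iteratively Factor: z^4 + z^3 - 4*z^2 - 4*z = (z + 2)*(z^3 - z^2 - 2*z) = (z + 1)*(z + 2)*(z^2 - 2*z) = (z - 2)*(z + 1)*(z + 2)*(z)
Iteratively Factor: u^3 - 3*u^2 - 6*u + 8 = (u - 4)*(u^2 + u - 2) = (u - 4)*(u - 1)*(u + 2)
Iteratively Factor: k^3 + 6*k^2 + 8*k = (k + 4)*(k^2 + 2*k) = (k + 2)*(k + 4)*(k)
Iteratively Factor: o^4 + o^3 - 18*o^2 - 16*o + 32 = (o + 4)*(o^3 - 3*o^2 - 6*o + 8) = (o - 4)*(o + 4)*(o^2 + o - 2) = (o - 4)*(o - 1)*(o + 4)*(o + 2)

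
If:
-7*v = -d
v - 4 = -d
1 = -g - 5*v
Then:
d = 7/2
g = -7/2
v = 1/2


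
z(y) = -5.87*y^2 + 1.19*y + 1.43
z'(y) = 1.19 - 11.74*y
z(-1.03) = -6.02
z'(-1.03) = 13.28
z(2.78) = -40.63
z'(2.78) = -31.45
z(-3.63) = -80.24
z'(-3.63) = 43.81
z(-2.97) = -53.88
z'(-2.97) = 36.06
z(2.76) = -40.00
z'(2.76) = -31.21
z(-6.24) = -234.56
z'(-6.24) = 74.45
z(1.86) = -16.66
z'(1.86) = -20.65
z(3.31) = -58.94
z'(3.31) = -37.67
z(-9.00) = -484.75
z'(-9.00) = 106.85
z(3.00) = -47.83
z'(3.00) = -34.03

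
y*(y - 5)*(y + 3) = y^3 - 2*y^2 - 15*y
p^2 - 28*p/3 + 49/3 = (p - 7)*(p - 7/3)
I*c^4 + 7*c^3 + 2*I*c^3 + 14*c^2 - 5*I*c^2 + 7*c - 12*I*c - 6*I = (c + 1)*(c - 6*I)*(c - I)*(I*c + I)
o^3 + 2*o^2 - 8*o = o*(o - 2)*(o + 4)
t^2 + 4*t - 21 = (t - 3)*(t + 7)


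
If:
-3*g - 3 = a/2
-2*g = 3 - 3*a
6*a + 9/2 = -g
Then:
No Solution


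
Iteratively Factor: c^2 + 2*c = (c)*(c + 2)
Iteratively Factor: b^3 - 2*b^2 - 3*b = (b + 1)*(b^2 - 3*b) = b*(b + 1)*(b - 3)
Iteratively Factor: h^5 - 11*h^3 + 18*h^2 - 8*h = (h - 2)*(h^4 + 2*h^3 - 7*h^2 + 4*h) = h*(h - 2)*(h^3 + 2*h^2 - 7*h + 4) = h*(h - 2)*(h + 4)*(h^2 - 2*h + 1) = h*(h - 2)*(h - 1)*(h + 4)*(h - 1)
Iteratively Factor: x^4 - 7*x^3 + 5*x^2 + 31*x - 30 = (x - 3)*(x^3 - 4*x^2 - 7*x + 10) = (x - 3)*(x + 2)*(x^2 - 6*x + 5) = (x - 3)*(x - 1)*(x + 2)*(x - 5)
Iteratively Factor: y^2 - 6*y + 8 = (y - 4)*(y - 2)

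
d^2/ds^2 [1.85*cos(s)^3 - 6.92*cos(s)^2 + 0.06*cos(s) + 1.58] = -1.4475*cos(s) + 13.84*cos(2*s) - 4.1625*cos(3*s)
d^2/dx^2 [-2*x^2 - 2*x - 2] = -4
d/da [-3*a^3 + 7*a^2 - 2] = a*(14 - 9*a)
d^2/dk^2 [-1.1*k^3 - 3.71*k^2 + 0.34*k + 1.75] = -6.6*k - 7.42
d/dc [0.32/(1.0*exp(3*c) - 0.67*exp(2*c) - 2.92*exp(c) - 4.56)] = (-0.96*exp(2*c) + 0.4288*exp(c) + 0.9344)*exp(c)/(-1.0*exp(3*c) + 0.67*exp(2*c) + 2.92*exp(c) + 4.56)^2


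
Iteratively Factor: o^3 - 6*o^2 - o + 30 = (o - 5)*(o^2 - o - 6) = (o - 5)*(o - 3)*(o + 2)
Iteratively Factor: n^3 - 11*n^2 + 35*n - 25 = (n - 5)*(n^2 - 6*n + 5) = (n - 5)^2*(n - 1)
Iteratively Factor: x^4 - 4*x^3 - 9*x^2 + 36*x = (x)*(x^3 - 4*x^2 - 9*x + 36) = x*(x - 3)*(x^2 - x - 12) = x*(x - 4)*(x - 3)*(x + 3)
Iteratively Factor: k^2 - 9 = (k - 3)*(k + 3)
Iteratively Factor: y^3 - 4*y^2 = (y)*(y^2 - 4*y) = y^2*(y - 4)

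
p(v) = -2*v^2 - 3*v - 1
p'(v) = -4*v - 3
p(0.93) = -5.52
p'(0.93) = -6.72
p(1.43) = -9.38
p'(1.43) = -8.72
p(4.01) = -45.19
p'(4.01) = -19.04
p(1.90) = -13.92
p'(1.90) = -10.60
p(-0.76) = 0.12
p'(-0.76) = 0.04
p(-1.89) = -2.47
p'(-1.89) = 4.56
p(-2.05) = -3.26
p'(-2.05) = 5.20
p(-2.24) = -4.32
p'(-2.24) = 5.96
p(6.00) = -91.00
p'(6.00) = -27.00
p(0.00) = -1.00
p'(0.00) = -3.00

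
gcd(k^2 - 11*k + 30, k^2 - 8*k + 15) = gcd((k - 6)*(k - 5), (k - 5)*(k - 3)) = k - 5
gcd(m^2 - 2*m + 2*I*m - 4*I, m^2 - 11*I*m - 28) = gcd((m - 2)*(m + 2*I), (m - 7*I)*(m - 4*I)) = 1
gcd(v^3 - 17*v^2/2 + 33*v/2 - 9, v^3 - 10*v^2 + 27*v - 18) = v^2 - 7*v + 6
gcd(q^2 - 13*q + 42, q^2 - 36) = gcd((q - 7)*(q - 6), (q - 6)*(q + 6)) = q - 6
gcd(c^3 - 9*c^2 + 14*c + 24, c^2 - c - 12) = c - 4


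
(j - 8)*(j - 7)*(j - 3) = j^3 - 18*j^2 + 101*j - 168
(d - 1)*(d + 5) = d^2 + 4*d - 5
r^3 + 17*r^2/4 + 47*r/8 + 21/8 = (r + 1)*(r + 3/2)*(r + 7/4)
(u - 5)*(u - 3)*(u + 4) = u^3 - 4*u^2 - 17*u + 60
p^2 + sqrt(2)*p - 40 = (p - 4*sqrt(2))*(p + 5*sqrt(2))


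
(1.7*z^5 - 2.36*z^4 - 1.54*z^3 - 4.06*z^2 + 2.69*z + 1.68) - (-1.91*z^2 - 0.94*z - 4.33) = 1.7*z^5 - 2.36*z^4 - 1.54*z^3 - 2.15*z^2 + 3.63*z + 6.01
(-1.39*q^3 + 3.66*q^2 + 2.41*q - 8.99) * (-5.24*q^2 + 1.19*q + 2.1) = 7.2836*q^5 - 20.8325*q^4 - 11.192*q^3 + 57.6615*q^2 - 5.6371*q - 18.879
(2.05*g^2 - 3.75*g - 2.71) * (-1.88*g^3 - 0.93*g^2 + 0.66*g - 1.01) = -3.854*g^5 + 5.1435*g^4 + 9.9353*g^3 - 2.0252*g^2 + 1.9989*g + 2.7371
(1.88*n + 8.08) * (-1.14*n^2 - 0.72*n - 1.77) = -2.1432*n^3 - 10.5648*n^2 - 9.1452*n - 14.3016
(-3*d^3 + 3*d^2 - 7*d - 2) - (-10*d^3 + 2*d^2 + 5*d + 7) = 7*d^3 + d^2 - 12*d - 9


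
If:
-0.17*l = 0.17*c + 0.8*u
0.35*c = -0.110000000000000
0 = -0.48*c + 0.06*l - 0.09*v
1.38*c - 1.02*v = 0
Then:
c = -0.31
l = -3.15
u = 0.74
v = -0.43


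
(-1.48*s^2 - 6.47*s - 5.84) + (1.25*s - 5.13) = -1.48*s^2 - 5.22*s - 10.97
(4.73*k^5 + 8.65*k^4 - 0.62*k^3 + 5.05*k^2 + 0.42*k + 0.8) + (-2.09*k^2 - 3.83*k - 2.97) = 4.73*k^5 + 8.65*k^4 - 0.62*k^3 + 2.96*k^2 - 3.41*k - 2.17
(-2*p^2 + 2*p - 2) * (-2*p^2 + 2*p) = 4*p^4 - 8*p^3 + 8*p^2 - 4*p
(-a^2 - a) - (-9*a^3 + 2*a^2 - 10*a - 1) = 9*a^3 - 3*a^2 + 9*a + 1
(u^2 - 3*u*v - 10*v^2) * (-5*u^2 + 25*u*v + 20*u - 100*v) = -5*u^4 + 40*u^3*v + 20*u^3 - 25*u^2*v^2 - 160*u^2*v - 250*u*v^3 + 100*u*v^2 + 1000*v^3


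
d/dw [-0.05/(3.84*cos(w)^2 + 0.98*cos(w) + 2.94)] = -(0.384*cos(w) + 0.049)*sin(w)/(3.84*cos(w)^2 + 0.98*cos(w) + 2.94)^2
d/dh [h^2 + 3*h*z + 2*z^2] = 2*h + 3*z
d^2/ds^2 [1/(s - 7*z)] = 2/(s - 7*z)^3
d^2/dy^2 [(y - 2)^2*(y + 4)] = 6*y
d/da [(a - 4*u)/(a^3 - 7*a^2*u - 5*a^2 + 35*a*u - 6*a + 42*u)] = (a^3 - 7*a^2*u - 5*a^2 + 35*a*u - 6*a + 42*u + (a - 4*u)*(-3*a^2 + 14*a*u + 10*a - 35*u + 6))/(a^3 - 7*a^2*u - 5*a^2 + 35*a*u - 6*a + 42*u)^2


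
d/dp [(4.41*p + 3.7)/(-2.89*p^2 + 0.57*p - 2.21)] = (12.7449*p^2 + 21.386*p - 11.8551)/(8.3521*p^4 - 3.2946*p^3 + 13.0987*p^2 - 2.5194*p + 4.8841)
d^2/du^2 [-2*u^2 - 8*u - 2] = -4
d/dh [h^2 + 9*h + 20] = 2*h + 9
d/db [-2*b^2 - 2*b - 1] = -4*b - 2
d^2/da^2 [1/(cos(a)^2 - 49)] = 2*(-2*sin(a)^4 + 99*sin(a)^2 - 48)/(cos(a)^2 - 49)^3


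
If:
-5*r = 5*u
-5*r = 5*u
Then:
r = -u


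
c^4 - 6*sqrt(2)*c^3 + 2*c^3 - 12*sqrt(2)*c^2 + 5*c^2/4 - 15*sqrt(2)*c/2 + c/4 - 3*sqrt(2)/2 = (c + 1/2)^2*(c + 1)*(c - 6*sqrt(2))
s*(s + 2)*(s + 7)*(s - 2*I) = s^4 + 9*s^3 - 2*I*s^3 + 14*s^2 - 18*I*s^2 - 28*I*s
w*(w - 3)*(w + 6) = w^3 + 3*w^2 - 18*w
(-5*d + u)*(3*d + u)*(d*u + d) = -15*d^3*u - 15*d^3 - 2*d^2*u^2 - 2*d^2*u + d*u^3 + d*u^2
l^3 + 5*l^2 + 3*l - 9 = (l - 1)*(l + 3)^2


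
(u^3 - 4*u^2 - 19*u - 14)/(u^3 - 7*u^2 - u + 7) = (u + 2)/(u - 1)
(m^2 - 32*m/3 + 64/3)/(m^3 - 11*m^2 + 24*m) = (m - 8/3)/(m*(m - 3))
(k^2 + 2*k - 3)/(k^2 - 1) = (k + 3)/(k + 1)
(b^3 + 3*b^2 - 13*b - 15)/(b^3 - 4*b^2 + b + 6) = (b + 5)/(b - 2)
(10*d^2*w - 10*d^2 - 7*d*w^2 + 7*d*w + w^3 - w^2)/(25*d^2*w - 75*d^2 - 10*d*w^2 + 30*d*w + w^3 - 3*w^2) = (-2*d*w + 2*d + w^2 - w)/(-5*d*w + 15*d + w^2 - 3*w)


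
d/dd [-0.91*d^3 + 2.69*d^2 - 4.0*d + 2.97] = -2.73*d^2 + 5.38*d - 4.0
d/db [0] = 0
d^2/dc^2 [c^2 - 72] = 2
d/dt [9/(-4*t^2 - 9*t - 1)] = 9*(8*t + 9)/(4*t^2 + 9*t + 1)^2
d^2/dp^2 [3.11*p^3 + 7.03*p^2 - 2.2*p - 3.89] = 18.66*p + 14.06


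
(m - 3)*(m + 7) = m^2 + 4*m - 21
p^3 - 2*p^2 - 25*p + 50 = (p - 5)*(p - 2)*(p + 5)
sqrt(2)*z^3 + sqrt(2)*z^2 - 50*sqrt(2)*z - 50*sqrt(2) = (z - 5*sqrt(2))*(z + 5*sqrt(2))*(sqrt(2)*z + sqrt(2))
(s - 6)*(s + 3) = s^2 - 3*s - 18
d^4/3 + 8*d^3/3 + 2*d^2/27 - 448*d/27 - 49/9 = (d/3 + 1)*(d - 7/3)*(d + 1/3)*(d + 7)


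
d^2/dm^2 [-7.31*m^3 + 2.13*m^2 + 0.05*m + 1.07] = 4.26 - 43.86*m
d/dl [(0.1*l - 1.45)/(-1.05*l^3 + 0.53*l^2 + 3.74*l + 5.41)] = (0.21*l^3 - 4.6205*l^2 + 1.537*l + 5.964)/(1.1025*l^6 - 1.113*l^5 - 7.5731*l^4 - 7.3966*l^3 + 19.7222*l^2 + 40.4668*l + 29.2681)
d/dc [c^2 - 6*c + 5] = 2*c - 6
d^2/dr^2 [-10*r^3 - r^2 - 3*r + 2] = -60*r - 2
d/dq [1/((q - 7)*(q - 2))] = (9 - 2*q)/(q^4 - 18*q^3 + 109*q^2 - 252*q + 196)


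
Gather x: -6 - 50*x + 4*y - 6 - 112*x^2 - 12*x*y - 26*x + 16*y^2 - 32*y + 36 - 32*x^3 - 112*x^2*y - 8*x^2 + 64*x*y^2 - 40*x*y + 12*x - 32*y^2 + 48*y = -32*x^3 + x^2*(-112*y - 120) + x*(64*y^2 - 52*y - 64) - 16*y^2 + 20*y + 24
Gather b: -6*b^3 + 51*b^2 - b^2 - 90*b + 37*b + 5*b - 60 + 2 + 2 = -6*b^3 + 50*b^2 - 48*b - 56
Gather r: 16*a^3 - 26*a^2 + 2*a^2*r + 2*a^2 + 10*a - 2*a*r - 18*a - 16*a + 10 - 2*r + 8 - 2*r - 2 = 16*a^3 - 24*a^2 - 24*a + r*(2*a^2 - 2*a - 4) + 16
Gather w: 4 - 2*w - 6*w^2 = -6*w^2 - 2*w + 4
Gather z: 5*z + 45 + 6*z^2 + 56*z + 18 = 6*z^2 + 61*z + 63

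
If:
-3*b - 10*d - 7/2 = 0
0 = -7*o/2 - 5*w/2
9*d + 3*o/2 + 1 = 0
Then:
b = -25*w/63 - 43/54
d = 5*w/42 - 1/9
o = -5*w/7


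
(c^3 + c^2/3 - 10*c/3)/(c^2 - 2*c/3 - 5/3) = c*(c + 2)/(c + 1)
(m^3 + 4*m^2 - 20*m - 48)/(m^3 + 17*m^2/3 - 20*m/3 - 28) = 3*(m - 4)/(3*m - 7)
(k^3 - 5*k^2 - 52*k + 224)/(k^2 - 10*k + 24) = (k^2 - k - 56)/(k - 6)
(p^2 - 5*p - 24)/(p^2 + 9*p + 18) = (p - 8)/(p + 6)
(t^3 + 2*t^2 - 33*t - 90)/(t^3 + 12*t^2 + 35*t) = (t^2 - 3*t - 18)/(t*(t + 7))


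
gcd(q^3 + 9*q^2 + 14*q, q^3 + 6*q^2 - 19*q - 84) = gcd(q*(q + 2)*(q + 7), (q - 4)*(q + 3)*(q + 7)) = q + 7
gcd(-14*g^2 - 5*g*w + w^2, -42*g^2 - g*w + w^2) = -7*g + w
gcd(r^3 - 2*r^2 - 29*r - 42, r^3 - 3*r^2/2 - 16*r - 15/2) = r + 3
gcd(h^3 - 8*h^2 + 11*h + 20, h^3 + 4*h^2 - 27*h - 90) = h - 5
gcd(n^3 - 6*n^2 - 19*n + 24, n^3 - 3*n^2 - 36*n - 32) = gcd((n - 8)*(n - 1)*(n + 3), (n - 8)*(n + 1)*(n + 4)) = n - 8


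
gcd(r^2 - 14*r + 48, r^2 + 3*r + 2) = 1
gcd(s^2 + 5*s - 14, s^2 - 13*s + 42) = 1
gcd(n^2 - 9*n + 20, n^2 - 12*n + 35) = n - 5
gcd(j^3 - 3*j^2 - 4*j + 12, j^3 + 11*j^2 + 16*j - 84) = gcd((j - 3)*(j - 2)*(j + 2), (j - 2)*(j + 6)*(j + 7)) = j - 2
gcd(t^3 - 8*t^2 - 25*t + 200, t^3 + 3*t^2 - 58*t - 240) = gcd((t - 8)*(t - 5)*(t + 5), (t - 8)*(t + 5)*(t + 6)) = t^2 - 3*t - 40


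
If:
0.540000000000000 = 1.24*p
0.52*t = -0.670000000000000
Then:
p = 0.44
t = -1.29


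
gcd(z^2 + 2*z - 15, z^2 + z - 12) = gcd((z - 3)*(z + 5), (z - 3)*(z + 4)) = z - 3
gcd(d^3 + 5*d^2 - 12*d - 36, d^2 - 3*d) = d - 3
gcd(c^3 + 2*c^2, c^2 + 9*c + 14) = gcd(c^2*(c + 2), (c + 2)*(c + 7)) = c + 2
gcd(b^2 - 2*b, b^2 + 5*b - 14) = b - 2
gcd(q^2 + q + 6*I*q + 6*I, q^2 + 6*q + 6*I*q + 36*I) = q + 6*I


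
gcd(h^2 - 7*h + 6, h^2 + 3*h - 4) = h - 1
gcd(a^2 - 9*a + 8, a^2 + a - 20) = 1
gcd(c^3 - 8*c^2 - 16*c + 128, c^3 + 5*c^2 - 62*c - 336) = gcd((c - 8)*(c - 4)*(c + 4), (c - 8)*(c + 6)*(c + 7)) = c - 8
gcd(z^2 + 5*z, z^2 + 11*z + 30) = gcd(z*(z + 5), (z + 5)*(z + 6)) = z + 5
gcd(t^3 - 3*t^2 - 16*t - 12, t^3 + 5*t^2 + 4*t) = t + 1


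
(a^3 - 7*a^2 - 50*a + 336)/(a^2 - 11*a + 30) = (a^2 - a - 56)/(a - 5)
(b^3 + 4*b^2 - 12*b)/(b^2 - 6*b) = (b^2 + 4*b - 12)/(b - 6)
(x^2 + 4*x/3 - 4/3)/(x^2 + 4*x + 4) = (x - 2/3)/(x + 2)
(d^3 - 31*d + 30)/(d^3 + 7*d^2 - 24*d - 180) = (d - 1)/(d + 6)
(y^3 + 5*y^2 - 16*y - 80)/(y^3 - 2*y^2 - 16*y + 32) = (y + 5)/(y - 2)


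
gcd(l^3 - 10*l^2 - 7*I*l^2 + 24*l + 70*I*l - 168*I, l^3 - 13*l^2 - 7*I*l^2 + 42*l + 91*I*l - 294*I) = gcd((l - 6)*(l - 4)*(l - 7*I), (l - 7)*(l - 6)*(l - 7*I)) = l^2 + l*(-6 - 7*I) + 42*I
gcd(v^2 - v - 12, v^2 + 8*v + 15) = v + 3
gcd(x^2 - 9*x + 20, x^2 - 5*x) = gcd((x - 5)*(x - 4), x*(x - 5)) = x - 5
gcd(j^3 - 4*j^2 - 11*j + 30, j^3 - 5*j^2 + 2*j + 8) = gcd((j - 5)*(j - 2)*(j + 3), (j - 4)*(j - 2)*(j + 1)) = j - 2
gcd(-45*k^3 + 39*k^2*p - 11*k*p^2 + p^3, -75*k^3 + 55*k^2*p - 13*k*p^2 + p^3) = 15*k^2 - 8*k*p + p^2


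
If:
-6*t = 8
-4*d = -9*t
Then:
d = -3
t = -4/3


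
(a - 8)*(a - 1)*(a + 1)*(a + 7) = a^4 - a^3 - 57*a^2 + a + 56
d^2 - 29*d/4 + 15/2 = (d - 6)*(d - 5/4)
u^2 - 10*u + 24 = (u - 6)*(u - 4)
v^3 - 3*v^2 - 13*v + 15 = (v - 5)*(v - 1)*(v + 3)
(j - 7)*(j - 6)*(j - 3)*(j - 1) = j^4 - 17*j^3 + 97*j^2 - 207*j + 126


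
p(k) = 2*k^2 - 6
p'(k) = 4*k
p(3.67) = 20.94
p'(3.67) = 14.68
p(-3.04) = 12.48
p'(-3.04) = -12.16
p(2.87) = 10.47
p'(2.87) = 11.48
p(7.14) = 95.96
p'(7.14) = 28.56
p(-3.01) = 12.12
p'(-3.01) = -12.04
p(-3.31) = 15.91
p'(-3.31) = -13.24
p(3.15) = 13.84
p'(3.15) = 12.60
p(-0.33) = -5.78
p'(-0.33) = -1.32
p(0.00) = -6.00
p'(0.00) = 0.00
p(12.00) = 282.00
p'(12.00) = 48.00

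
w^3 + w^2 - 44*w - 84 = (w - 7)*(w + 2)*(w + 6)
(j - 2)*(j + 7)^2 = j^3 + 12*j^2 + 21*j - 98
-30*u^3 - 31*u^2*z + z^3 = (-6*u + z)*(u + z)*(5*u + z)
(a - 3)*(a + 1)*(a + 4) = a^3 + 2*a^2 - 11*a - 12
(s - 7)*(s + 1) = s^2 - 6*s - 7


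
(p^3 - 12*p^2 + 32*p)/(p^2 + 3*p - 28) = p*(p - 8)/(p + 7)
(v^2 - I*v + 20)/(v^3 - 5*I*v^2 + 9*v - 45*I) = (v + 4*I)/(v^2 + 9)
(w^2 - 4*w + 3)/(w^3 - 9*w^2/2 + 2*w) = 2*(w^2 - 4*w + 3)/(w*(2*w^2 - 9*w + 4))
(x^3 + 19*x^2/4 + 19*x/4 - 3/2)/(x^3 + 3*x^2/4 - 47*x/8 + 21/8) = 2*(4*x^2 + 7*x - 2)/(8*x^2 - 18*x + 7)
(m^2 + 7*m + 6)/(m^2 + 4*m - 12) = (m + 1)/(m - 2)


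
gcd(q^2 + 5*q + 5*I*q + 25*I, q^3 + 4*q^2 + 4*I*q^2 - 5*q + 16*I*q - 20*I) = q + 5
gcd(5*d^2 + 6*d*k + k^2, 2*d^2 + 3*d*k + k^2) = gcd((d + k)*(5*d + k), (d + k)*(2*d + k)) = d + k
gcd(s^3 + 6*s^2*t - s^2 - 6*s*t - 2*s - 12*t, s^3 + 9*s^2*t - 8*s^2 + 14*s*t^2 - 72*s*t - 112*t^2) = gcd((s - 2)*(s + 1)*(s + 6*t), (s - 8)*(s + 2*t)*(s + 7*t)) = 1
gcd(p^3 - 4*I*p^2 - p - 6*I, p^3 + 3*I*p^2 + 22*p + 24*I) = p + I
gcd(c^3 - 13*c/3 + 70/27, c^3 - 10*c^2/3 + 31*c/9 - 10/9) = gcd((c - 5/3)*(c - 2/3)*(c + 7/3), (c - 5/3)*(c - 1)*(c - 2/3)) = c^2 - 7*c/3 + 10/9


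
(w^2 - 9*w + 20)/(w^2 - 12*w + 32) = (w - 5)/(w - 8)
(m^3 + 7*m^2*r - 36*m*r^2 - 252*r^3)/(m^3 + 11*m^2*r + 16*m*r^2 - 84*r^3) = (-m + 6*r)/(-m + 2*r)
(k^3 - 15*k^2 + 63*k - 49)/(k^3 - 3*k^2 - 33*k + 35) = (k - 7)/(k + 5)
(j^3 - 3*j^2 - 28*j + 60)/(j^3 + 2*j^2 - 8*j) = (j^2 - j - 30)/(j*(j + 4))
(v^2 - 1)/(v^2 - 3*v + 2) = (v + 1)/(v - 2)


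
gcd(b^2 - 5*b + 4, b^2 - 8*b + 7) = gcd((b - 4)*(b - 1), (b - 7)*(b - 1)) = b - 1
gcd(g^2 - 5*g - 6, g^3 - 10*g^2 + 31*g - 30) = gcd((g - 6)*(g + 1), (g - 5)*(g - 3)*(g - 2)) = 1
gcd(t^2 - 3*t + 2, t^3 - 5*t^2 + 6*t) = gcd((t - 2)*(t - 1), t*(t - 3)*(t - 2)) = t - 2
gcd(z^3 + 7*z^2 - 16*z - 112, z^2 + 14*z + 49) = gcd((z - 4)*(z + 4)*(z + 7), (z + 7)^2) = z + 7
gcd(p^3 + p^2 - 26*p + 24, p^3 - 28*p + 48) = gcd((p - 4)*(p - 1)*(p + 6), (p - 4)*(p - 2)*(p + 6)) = p^2 + 2*p - 24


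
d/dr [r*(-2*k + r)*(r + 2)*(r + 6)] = -6*k*r^2 - 32*k*r - 24*k + 4*r^3 + 24*r^2 + 24*r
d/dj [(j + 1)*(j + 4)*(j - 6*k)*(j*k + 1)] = k*(j + 1)*(j + 4)*(j - 6*k) + (j + 1)*(j + 4)*(j*k + 1) + (j + 1)*(j - 6*k)*(j*k + 1) + (j + 4)*(j - 6*k)*(j*k + 1)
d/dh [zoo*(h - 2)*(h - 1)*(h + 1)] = zoo*(h^2 + h + 1)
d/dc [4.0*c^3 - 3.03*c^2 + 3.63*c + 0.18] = 12.0*c^2 - 6.06*c + 3.63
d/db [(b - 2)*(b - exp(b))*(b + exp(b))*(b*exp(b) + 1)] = b^4*exp(b) + 2*b^3*exp(b) - 3*b^2*exp(3*b) - 6*b^2*exp(b) + 3*b^2 + 4*b*exp(3*b) - 2*b*exp(2*b) - 4*b + 2*exp(3*b) + 3*exp(2*b)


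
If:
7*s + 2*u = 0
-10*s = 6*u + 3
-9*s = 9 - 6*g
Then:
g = 21/11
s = 3/11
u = -21/22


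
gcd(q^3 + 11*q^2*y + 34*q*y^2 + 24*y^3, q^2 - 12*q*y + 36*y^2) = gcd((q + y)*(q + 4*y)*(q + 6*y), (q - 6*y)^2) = 1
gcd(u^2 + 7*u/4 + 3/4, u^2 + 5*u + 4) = u + 1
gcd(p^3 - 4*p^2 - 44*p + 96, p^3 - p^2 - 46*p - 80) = p - 8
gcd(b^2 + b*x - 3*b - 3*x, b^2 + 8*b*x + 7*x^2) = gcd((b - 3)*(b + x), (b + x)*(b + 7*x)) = b + x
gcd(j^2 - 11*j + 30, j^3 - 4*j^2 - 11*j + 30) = j - 5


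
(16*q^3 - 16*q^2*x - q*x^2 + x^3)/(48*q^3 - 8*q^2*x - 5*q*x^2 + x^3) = (-4*q^2 + 3*q*x + x^2)/(-12*q^2 - q*x + x^2)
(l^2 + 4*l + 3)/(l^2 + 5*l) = (l^2 + 4*l + 3)/(l*(l + 5))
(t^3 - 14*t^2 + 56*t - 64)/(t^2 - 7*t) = (t^3 - 14*t^2 + 56*t - 64)/(t*(t - 7))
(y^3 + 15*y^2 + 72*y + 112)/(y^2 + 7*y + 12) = (y^2 + 11*y + 28)/(y + 3)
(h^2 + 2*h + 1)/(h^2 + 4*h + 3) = (h + 1)/(h + 3)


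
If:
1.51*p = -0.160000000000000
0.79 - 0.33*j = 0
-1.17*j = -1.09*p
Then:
No Solution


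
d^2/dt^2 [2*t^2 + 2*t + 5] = 4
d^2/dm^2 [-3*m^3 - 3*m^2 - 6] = -18*m - 6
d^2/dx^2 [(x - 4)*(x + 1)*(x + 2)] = 6*x - 2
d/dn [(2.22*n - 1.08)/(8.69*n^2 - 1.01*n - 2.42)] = (-19.2918*n^2 + 18.7704*n - 6.4632)/(75.5161*n^4 - 17.5538*n^3 - 41.0395*n^2 + 4.8884*n + 5.8564)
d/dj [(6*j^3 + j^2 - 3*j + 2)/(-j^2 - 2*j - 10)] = (-6*j^4 - 24*j^3 - 185*j^2 - 16*j + 34)/(j^4 + 4*j^3 + 24*j^2 + 40*j + 100)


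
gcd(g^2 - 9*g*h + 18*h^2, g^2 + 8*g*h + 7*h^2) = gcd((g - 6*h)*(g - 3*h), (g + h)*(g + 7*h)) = 1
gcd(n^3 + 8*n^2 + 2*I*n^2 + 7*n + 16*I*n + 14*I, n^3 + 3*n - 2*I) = n + 2*I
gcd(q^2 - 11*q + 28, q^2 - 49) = q - 7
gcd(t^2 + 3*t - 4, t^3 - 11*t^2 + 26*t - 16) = t - 1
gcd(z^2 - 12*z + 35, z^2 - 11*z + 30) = z - 5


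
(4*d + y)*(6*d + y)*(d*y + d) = 24*d^3*y + 24*d^3 + 10*d^2*y^2 + 10*d^2*y + d*y^3 + d*y^2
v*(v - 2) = v^2 - 2*v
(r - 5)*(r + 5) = r^2 - 25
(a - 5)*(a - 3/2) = a^2 - 13*a/2 + 15/2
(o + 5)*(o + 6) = o^2 + 11*o + 30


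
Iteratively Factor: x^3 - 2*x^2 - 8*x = (x)*(x^2 - 2*x - 8) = x*(x - 4)*(x + 2)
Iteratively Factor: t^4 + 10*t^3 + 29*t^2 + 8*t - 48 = (t + 4)*(t^3 + 6*t^2 + 5*t - 12) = (t + 4)^2*(t^2 + 2*t - 3) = (t - 1)*(t + 4)^2*(t + 3)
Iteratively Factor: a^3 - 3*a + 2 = (a - 1)*(a^2 + a - 2) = (a - 1)*(a + 2)*(a - 1)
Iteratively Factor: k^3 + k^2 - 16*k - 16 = (k - 4)*(k^2 + 5*k + 4) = (k - 4)*(k + 4)*(k + 1)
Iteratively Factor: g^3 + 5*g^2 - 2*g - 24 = (g + 4)*(g^2 + g - 6) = (g + 3)*(g + 4)*(g - 2)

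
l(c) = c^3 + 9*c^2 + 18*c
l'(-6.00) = 18.00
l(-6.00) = 0.00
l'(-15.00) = 423.00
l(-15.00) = -1620.00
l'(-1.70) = -3.93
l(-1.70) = -9.50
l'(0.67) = 31.41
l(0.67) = 16.40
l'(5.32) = 198.67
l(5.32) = 501.05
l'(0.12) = 20.20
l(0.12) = 2.29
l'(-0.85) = 4.87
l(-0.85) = -9.41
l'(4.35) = 153.07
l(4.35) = 330.92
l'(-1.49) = -2.16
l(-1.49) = -10.15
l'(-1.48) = -2.07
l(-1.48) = -10.17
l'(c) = 3*c^2 + 18*c + 18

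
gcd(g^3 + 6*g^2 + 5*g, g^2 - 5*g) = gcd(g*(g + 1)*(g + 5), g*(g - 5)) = g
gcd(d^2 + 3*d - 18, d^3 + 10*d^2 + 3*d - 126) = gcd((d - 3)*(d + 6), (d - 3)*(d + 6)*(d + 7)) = d^2 + 3*d - 18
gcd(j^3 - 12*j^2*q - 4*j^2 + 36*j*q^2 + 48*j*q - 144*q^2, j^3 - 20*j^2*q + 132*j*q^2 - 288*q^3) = j^2 - 12*j*q + 36*q^2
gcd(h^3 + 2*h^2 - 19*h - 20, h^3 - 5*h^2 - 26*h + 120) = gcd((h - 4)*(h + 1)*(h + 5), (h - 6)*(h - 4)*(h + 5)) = h^2 + h - 20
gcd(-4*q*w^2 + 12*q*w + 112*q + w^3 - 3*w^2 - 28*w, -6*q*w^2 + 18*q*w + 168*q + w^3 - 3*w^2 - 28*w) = w^2 - 3*w - 28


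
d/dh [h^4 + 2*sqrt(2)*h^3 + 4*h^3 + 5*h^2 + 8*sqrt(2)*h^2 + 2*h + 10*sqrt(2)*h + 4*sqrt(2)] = 4*h^3 + 6*sqrt(2)*h^2 + 12*h^2 + 10*h + 16*sqrt(2)*h + 2 + 10*sqrt(2)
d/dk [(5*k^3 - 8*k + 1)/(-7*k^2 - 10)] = (-35*k^4 - 206*k^2 + 14*k + 80)/(49*k^4 + 140*k^2 + 100)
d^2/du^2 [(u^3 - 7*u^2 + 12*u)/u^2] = 24/u^3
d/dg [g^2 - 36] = 2*g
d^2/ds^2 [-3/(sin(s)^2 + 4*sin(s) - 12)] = 6*(2*sin(s)^4 + 6*sin(s)^3 + 29*sin(s)^2 + 12*sin(s) - 28)/(sin(s)^2 + 4*sin(s) - 12)^3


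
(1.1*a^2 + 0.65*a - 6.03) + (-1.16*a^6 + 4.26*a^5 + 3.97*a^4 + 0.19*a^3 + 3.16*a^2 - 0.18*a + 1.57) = -1.16*a^6 + 4.26*a^5 + 3.97*a^4 + 0.19*a^3 + 4.26*a^2 + 0.47*a - 4.46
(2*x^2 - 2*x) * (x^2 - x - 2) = 2*x^4 - 4*x^3 - 2*x^2 + 4*x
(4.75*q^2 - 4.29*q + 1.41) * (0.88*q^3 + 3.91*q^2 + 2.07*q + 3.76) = 4.18*q^5 + 14.7973*q^4 - 5.7006*q^3 + 14.4928*q^2 - 13.2117*q + 5.3016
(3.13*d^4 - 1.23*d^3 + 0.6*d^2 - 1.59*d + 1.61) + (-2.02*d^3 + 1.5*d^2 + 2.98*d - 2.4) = 3.13*d^4 - 3.25*d^3 + 2.1*d^2 + 1.39*d - 0.79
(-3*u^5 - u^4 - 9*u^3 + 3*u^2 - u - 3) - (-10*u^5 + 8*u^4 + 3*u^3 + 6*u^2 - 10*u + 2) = 7*u^5 - 9*u^4 - 12*u^3 - 3*u^2 + 9*u - 5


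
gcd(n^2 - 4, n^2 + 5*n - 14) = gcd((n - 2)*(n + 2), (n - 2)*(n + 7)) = n - 2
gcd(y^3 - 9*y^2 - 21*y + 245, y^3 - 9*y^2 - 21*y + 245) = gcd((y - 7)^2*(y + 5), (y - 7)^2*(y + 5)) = y^3 - 9*y^2 - 21*y + 245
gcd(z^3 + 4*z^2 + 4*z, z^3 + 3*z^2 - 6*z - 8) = 1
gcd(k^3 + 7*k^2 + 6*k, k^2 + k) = k^2 + k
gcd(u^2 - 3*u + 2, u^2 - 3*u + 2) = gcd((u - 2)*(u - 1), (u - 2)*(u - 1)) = u^2 - 3*u + 2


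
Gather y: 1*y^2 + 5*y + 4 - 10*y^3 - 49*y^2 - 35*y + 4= -10*y^3 - 48*y^2 - 30*y + 8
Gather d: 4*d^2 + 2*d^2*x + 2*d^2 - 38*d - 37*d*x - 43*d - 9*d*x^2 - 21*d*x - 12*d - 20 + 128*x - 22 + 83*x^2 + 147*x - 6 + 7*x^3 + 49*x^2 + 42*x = d^2*(2*x + 6) + d*(-9*x^2 - 58*x - 93) + 7*x^3 + 132*x^2 + 317*x - 48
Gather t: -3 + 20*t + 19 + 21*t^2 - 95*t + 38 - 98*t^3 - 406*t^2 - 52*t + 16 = -98*t^3 - 385*t^2 - 127*t + 70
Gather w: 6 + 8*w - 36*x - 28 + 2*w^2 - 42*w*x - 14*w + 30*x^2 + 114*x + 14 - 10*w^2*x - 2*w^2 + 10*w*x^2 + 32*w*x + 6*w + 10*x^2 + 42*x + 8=-10*w^2*x + w*(10*x^2 - 10*x) + 40*x^2 + 120*x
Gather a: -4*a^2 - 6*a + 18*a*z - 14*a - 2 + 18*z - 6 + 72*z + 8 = -4*a^2 + a*(18*z - 20) + 90*z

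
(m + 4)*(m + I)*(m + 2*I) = m^3 + 4*m^2 + 3*I*m^2 - 2*m + 12*I*m - 8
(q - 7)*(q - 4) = q^2 - 11*q + 28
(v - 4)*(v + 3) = v^2 - v - 12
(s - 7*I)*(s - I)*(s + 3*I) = s^3 - 5*I*s^2 + 17*s - 21*I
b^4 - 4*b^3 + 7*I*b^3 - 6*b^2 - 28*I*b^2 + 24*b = b*(b - 4)*(b + I)*(b + 6*I)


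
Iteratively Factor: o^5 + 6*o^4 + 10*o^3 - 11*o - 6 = (o + 1)*(o^4 + 5*o^3 + 5*o^2 - 5*o - 6) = (o - 1)*(o + 1)*(o^3 + 6*o^2 + 11*o + 6) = (o - 1)*(o + 1)*(o + 2)*(o^2 + 4*o + 3) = (o - 1)*(o + 1)*(o + 2)*(o + 3)*(o + 1)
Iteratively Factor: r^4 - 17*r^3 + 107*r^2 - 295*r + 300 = (r - 5)*(r^3 - 12*r^2 + 47*r - 60) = (r - 5)*(r - 4)*(r^2 - 8*r + 15) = (r - 5)*(r - 4)*(r - 3)*(r - 5)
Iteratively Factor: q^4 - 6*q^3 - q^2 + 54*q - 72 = (q - 3)*(q^3 - 3*q^2 - 10*q + 24) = (q - 3)*(q + 3)*(q^2 - 6*q + 8) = (q - 3)*(q - 2)*(q + 3)*(q - 4)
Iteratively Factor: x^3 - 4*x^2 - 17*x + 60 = (x + 4)*(x^2 - 8*x + 15) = (x - 3)*(x + 4)*(x - 5)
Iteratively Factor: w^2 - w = (w)*(w - 1)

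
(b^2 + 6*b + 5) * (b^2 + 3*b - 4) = b^4 + 9*b^3 + 19*b^2 - 9*b - 20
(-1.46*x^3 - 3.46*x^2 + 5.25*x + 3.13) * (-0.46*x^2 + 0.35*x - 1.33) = 0.6716*x^5 + 1.0806*x^4 - 1.6842*x^3 + 4.9995*x^2 - 5.887*x - 4.1629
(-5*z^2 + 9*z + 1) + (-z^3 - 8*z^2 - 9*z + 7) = -z^3 - 13*z^2 + 8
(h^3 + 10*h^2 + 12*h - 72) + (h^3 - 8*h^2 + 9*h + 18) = 2*h^3 + 2*h^2 + 21*h - 54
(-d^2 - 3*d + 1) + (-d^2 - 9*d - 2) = -2*d^2 - 12*d - 1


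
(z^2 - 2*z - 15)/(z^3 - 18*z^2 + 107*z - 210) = (z + 3)/(z^2 - 13*z + 42)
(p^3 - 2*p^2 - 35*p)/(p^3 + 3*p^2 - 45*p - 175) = p/(p + 5)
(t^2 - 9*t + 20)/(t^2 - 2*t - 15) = (t - 4)/(t + 3)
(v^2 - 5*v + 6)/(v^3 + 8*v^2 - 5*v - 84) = (v - 2)/(v^2 + 11*v + 28)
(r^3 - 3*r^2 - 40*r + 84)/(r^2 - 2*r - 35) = (r^2 + 4*r - 12)/(r + 5)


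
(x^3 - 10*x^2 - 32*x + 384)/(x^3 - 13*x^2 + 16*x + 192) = (x + 6)/(x + 3)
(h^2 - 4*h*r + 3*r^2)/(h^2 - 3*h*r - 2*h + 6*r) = (h - r)/(h - 2)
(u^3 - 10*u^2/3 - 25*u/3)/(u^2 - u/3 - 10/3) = u*(u - 5)/(u - 2)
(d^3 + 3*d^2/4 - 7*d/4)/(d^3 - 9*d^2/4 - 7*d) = (d - 1)/(d - 4)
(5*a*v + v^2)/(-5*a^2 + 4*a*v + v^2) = v/(-a + v)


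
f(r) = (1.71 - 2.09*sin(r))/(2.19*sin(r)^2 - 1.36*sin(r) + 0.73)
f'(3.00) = 0.49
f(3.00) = 2.43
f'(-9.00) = -1.54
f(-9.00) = 1.55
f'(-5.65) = -3.42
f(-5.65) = 0.68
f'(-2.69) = -1.47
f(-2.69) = 1.51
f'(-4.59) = 0.11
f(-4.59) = -0.24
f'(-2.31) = -0.69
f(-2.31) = 1.11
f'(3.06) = -0.55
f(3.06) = 2.43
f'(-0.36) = 1.71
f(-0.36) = 1.65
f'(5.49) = 0.75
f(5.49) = 1.14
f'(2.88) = 2.92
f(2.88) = 2.23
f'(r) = (1.71 - 2.09*sin(r))*(-4.38*sin(r)*cos(r) + 1.36*cos(r))/(2.19*sin(r)^2 - 1.36*sin(r) + 0.73)^2 - 2.09*cos(r)/(2.19*sin(r)^2 - 1.36*sin(r) + 0.73) = (4.5771*sin(r)^2 - 7.4898*sin(r) + 0.7999)*cos(r)/(4.7961*sin(r)^4 - 5.9568*sin(r)^3 + 5.047*sin(r)^2 - 1.9856*sin(r) + 0.5329)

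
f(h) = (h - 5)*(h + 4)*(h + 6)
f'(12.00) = 526.00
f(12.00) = 2016.00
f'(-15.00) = 499.00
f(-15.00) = -1980.00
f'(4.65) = 85.37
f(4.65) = -32.24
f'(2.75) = 24.19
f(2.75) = -132.89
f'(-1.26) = -33.84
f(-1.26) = -81.30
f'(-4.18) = -15.38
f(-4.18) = 3.01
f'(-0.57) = -30.73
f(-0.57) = -103.74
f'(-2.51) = -32.20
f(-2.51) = -39.05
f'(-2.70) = -31.13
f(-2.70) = -33.03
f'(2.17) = 9.83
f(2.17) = -142.66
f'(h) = (h - 5)*(h + 4) + (h - 5)*(h + 6) + (h + 4)*(h + 6)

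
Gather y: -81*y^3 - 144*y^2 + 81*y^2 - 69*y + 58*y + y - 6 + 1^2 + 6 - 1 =-81*y^3 - 63*y^2 - 10*y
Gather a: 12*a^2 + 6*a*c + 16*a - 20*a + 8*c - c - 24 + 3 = 12*a^2 + a*(6*c - 4) + 7*c - 21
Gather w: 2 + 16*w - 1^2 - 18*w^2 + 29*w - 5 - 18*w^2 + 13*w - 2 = -36*w^2 + 58*w - 6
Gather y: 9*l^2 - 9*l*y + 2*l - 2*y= 9*l^2 + 2*l + y*(-9*l - 2)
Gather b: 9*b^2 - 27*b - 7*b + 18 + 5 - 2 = 9*b^2 - 34*b + 21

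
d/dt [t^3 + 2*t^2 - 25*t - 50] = 3*t^2 + 4*t - 25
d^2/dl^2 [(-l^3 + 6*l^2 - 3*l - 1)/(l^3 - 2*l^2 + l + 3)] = 4*(2*l^6 - 3*l^5 + 6*l^4 - 57*l^3 + 69*l^2 - 33*l + 28)/(l^9 - 6*l^8 + 15*l^7 - 11*l^6 - 21*l^5 + 48*l^4 - 8*l^3 - 45*l^2 + 27*l + 27)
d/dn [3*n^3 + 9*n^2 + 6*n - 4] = 9*n^2 + 18*n + 6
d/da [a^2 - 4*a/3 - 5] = 2*a - 4/3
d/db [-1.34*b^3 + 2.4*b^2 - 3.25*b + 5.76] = -4.02*b^2 + 4.8*b - 3.25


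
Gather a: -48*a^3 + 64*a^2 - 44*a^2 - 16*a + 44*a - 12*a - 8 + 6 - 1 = -48*a^3 + 20*a^2 + 16*a - 3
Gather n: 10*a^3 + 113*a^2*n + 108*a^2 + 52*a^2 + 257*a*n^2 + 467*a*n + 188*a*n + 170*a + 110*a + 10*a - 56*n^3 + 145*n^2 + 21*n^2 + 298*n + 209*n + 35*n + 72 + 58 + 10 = 10*a^3 + 160*a^2 + 290*a - 56*n^3 + n^2*(257*a + 166) + n*(113*a^2 + 655*a + 542) + 140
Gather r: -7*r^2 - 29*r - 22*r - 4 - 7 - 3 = -7*r^2 - 51*r - 14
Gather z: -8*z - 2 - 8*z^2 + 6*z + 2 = -8*z^2 - 2*z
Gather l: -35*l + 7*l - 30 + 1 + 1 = -28*l - 28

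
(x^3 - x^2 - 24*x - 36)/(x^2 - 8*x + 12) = (x^2 + 5*x + 6)/(x - 2)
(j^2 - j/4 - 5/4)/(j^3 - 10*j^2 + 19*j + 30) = (j - 5/4)/(j^2 - 11*j + 30)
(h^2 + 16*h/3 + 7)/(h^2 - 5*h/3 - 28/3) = (h + 3)/(h - 4)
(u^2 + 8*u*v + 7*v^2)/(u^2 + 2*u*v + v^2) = (u + 7*v)/(u + v)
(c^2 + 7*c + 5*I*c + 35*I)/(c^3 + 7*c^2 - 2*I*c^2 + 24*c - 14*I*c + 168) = (c + 5*I)/(c^2 - 2*I*c + 24)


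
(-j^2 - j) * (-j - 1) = j^3 + 2*j^2 + j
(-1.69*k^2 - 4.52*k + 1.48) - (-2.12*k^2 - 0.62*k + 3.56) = 0.43*k^2 - 3.9*k - 2.08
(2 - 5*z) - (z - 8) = 10 - 6*z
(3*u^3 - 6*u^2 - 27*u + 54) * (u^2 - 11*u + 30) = 3*u^5 - 39*u^4 + 129*u^3 + 171*u^2 - 1404*u + 1620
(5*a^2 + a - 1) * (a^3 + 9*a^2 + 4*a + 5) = 5*a^5 + 46*a^4 + 28*a^3 + 20*a^2 + a - 5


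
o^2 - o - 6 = (o - 3)*(o + 2)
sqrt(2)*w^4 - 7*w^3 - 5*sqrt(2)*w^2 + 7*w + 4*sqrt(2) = (w - 1)*(w + 1)*(w - 4*sqrt(2))*(sqrt(2)*w + 1)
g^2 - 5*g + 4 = (g - 4)*(g - 1)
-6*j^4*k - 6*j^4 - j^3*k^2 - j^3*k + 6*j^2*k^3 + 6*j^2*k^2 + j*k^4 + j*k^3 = (-j + k)*(j + k)*(6*j + k)*(j*k + j)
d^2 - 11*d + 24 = (d - 8)*(d - 3)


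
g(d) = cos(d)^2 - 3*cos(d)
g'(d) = -2*sin(d)*cos(d) + 3*sin(d)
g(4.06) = 2.19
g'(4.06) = -3.35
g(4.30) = 1.36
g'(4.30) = -3.48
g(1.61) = 0.12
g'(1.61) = 3.08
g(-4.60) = 0.35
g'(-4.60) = 3.20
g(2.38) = 2.70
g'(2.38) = 3.07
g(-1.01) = -1.31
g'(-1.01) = -1.64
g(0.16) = -1.99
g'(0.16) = 0.16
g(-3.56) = 3.58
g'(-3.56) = 1.96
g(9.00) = 3.56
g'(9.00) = 1.99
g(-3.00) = 3.95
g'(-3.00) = -0.70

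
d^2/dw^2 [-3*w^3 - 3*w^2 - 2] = -18*w - 6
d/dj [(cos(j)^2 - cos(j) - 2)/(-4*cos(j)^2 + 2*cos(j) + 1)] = (14*cos(j) + cos(2*j) - 2)*sin(j)/(4*sin(j)^2 + 2*cos(j) - 3)^2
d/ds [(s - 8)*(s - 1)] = 2*s - 9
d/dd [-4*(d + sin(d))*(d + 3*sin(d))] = -16*d*cos(d) - 8*d - 16*sin(d) - 12*sin(2*d)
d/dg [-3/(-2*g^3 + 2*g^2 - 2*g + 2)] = 3*(-3*g^2 + 2*g - 1)/(2*(g^3 - g^2 + g - 1)^2)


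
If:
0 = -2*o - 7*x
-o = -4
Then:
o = 4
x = -8/7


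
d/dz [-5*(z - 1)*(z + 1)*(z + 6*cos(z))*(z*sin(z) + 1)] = 5*(1 - z)*(z + 6*cos(z))*(z*sin(z) + 1) - 5*(z - 1)*(z + 1)*(z + 6*cos(z))*(z*cos(z) + sin(z)) + 5*(z - 1)*(z + 1)*(z*sin(z) + 1)*(6*sin(z) - 1) - 5*(z + 1)*(z + 6*cos(z))*(z*sin(z) + 1)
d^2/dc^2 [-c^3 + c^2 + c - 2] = 2 - 6*c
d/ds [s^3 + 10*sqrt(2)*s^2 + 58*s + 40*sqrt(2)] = 3*s^2 + 20*sqrt(2)*s + 58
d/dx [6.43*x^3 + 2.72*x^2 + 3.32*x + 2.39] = 19.29*x^2 + 5.44*x + 3.32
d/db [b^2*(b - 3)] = 3*b*(b - 2)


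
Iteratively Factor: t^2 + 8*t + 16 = (t + 4)*(t + 4)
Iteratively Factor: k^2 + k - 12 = (k - 3)*(k + 4)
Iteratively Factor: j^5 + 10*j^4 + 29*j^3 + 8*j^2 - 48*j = (j + 3)*(j^4 + 7*j^3 + 8*j^2 - 16*j) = j*(j + 3)*(j^3 + 7*j^2 + 8*j - 16) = j*(j - 1)*(j + 3)*(j^2 + 8*j + 16) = j*(j - 1)*(j + 3)*(j + 4)*(j + 4)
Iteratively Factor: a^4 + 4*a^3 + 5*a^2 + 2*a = (a)*(a^3 + 4*a^2 + 5*a + 2) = a*(a + 1)*(a^2 + 3*a + 2) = a*(a + 1)*(a + 2)*(a + 1)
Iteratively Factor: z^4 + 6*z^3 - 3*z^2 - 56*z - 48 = (z - 3)*(z^3 + 9*z^2 + 24*z + 16) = (z - 3)*(z + 4)*(z^2 + 5*z + 4) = (z - 3)*(z + 4)^2*(z + 1)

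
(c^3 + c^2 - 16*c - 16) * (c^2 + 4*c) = c^5 + 5*c^4 - 12*c^3 - 80*c^2 - 64*c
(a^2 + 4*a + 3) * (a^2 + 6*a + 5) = a^4 + 10*a^3 + 32*a^2 + 38*a + 15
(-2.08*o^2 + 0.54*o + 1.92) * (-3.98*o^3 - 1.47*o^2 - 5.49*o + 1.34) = 8.2784*o^5 + 0.9084*o^4 + 2.9838*o^3 - 8.5742*o^2 - 9.8172*o + 2.5728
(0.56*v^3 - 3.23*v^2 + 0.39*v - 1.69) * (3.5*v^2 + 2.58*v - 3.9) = 1.96*v^5 - 9.8602*v^4 - 9.1524*v^3 + 7.6882*v^2 - 5.8812*v + 6.591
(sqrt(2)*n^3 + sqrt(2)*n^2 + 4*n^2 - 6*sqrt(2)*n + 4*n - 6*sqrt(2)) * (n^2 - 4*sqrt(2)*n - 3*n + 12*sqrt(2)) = sqrt(2)*n^5 - 4*n^4 - 2*sqrt(2)*n^4 - 25*sqrt(2)*n^3 + 8*n^3 + 60*n^2 + 44*sqrt(2)*n^2 - 96*n + 66*sqrt(2)*n - 144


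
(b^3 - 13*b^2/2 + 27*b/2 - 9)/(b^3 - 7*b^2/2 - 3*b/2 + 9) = (2*b - 3)/(2*b + 3)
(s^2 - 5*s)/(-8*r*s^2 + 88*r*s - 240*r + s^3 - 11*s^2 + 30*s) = -s/(8*r*s - 48*r - s^2 + 6*s)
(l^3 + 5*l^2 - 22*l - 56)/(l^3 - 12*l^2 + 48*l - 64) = (l^2 + 9*l + 14)/(l^2 - 8*l + 16)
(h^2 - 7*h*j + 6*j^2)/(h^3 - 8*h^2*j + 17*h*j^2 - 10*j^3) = (h - 6*j)/(h^2 - 7*h*j + 10*j^2)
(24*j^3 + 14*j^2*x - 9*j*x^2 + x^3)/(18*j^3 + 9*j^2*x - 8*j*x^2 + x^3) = (-4*j + x)/(-3*j + x)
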